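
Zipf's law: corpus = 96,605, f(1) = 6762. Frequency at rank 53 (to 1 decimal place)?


Zipf's law: f(r) = f(1) / r
f(1) = 6762
f(53) = 6762 / 53
= 127.6 occurrences


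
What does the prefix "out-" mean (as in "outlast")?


Prefix: out-
As in: outlast -> out- + last
Meaning = surpass


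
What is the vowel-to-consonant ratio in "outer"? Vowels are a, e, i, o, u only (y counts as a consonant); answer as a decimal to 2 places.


Word: "outer"
Vowels (a,e,i,o,u): 3
Consonants: 2
Ratio = 3/2
= 1.50


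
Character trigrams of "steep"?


Word: "steep" (length 5)
Number of trigrams = 5 - 3 + 1 = 3
  Position 0: "ste"
  Position 1: "tee"
  Position 2: "eep"
Trigrams = "ste", "tee", "eep"


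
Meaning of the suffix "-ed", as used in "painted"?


Suffix: -ed
Example: painted (paint + -ed)
Meaning = past tense


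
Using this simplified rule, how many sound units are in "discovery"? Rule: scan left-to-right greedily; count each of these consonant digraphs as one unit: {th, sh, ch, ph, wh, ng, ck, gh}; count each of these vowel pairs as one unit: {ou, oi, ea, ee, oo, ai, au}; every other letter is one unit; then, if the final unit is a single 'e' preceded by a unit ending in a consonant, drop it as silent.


Word: "discovery" (9 letters)
Left-to-right scan:
  1. 'd' (letter)
  2. 'i' (letter)
  3. 's' (letter)
  4. 'c' (letter)
  5. 'o' (letter)
  6. 'v' (letter)
  7. 'e' (letter)
  8. 'r' (letter)
  9. 'y' (letter)
Units from scan: 9
Sound units = 9 units


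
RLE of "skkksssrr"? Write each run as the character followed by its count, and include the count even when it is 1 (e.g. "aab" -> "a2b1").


String: "skkksssrr"
Scanning for consecutive runs:
  's' x 1
  'k' x 3
  's' x 3
  'r' x 2
RLE = "s1k3s3r2"


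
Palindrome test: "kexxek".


Word: "kexxek"
Reversed: "kexxek"
Forward == Backward? kexxek == kexxek
Palindrome = Yes


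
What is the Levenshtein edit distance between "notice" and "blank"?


Word 1: "notice" (length 6)
Word 2: "blank" (length 5)
One optimal edit sequence (insert/delete/substitute each cost 1):
  1. delete 'n'  (+1)
  2. substitute 'o' -> 'b'  (+1)
  3. substitute 't' -> 'l'  (+1)
  4. substitute 'i' -> 'a'  (+1)
  5. substitute 'c' -> 'n'  (+1)
  6. substitute 'e' -> 'k'  (+1)
Total edit operations: 6
Edit distance = 6


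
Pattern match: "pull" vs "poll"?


Pattern of "pull": [0, 1, 2, 2]
Pattern of "poll": [0, 1, 2, 2]
Patterns match
Same pattern = Yes


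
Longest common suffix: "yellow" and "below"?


Word 1: "yellow"
Word 2: "below"
Comparing from end:
  Pos -1: 'w' == 'w'
  Pos -2: 'o' == 'o'
  Pos -3: 'l' == 'l'
  Pos -4: 'l' != 'e' (stop)
LCS = "low" (length 3)


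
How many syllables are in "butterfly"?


Word: "butterfly"
Syllable breakdown: but · ter · fly
Counting: 3 parts
= 3 syllables


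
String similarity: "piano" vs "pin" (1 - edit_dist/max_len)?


Word 1: "piano" (length 5)
Word 2: "pin" (length 3)
One optimal edit sequence:
  1. keep 'p'
  2. keep 'i'
  3. delete 'a'  (+1)
  4. keep 'n'
  5. delete 'o'  (+1)
Edit distance = 2
Max length = max(5, 3) = 5
Similarity = 1 - 2/5
= 0.6000


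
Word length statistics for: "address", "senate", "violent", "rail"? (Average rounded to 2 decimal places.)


Lengths: "address"=7, "senate"=6, "violent"=7, "rail"=4
Sum = 24, Count = 4
Average = 24/4 = 6.00
= avg=6.00, min=4, max=7


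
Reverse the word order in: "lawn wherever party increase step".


Original: "lawn wherever party increase step"
Words (1..n): lawn | wherever | party | increase | step
Reversed (n..1): step | increase | party | wherever | lawn
Result = "step increase party wherever lawn"


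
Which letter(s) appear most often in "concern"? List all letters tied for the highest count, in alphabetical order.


Word: "concern"
Letter counts:
  'c': 2
  'e': 1
  'n': 2
  'o': 1
  'r': 1
Maximum count = 2
Most frequent = 'c', 'n' (2 times each)


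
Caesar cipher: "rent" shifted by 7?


Word: "rent"
Shift: 7
Each letter → (letter + shift) mod 26:
  'r' (17) + 7 = 24 → 'y'
  'e' (4) + 7 = 11 → 'l'
  'n' (13) + 7 = 20 → 'u'
  't' (19) + 7 = 0 → 'a'
Result = "ylua"


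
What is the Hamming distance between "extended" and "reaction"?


Comparing character by character (same length = 8):
  Pos 0: 'e' vs 'r' !=
  Pos 1: 'x' vs 'e' !=
  Pos 2: 't' vs 'a' !=
  Pos 3: 'e' vs 'c' !=
  Pos 4: 'n' vs 't' !=
  Pos 5: 'd' vs 'i' !=
  Pos 6: 'e' vs 'o' !=
  Pos 7: 'd' vs 'n' !=
Hamming distance = 8


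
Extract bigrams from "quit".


Word: "quit" (length 4)
Number of bigrams = 4 - 2 + 1 = 3
  Position 0: "qu"
  Position 1: "ui"
  Position 2: "it"
Bigrams = "qu", "ui", "it"


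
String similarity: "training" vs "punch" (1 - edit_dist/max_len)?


Word 1: "training" (length 8)
Word 2: "punch" (length 5)
One optimal edit sequence:
  1. delete 't'  (+1)
  2. delete 'r'  (+1)
  3. substitute 'a' -> 'p'  (+1)
  4. substitute 'i' -> 'u'  (+1)
  5. keep 'n'
  6. delete 'i'  (+1)
  7. substitute 'n' -> 'c'  (+1)
  8. substitute 'g' -> 'h'  (+1)
Edit distance = 7
Max length = max(8, 5) = 8
Similarity = 1 - 7/8
= 0.1250


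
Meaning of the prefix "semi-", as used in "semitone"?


Prefix: semi-
Example: semitone = semi- + tone
Meaning = half


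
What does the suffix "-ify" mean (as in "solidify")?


Suffix: -ify
As in: solidify -> solid + -ify
Meaning = to make


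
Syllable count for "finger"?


Word: "finger"
Syllable breakdown: fin | ger
Counting: 2 parts
= 2 syllables


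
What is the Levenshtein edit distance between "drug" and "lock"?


Word 1: "drug" (length 4)
Word 2: "lock" (length 4)
One optimal edit sequence (insert/delete/substitute each cost 1):
  1. substitute 'd' -> 'l'  (+1)
  2. substitute 'r' -> 'o'  (+1)
  3. substitute 'u' -> 'c'  (+1)
  4. substitute 'g' -> 'k'  (+1)
Total edit operations: 4
Edit distance = 4


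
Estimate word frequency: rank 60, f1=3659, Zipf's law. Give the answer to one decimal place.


Zipf's law: f(r) = f(1) / r
f(1) = 3659
f(60) = 3659 / 60
= 61.0 occurrences


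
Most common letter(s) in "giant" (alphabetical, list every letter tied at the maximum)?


Word: "giant"
Letter counts:
  'a': 1
  'g': 1
  'i': 1
  'n': 1
  't': 1
Maximum count = 1
Most frequent = 'a', 'g', 'i', 'n', 't' (1 time each)


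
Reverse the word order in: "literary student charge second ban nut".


Original: "literary student charge second ban nut"
Words (1..n): literary | student | charge | second | ban | nut
Reversed (n..1): nut | ban | second | charge | student | literary
Result = "nut ban second charge student literary"


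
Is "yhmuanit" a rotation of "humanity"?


Word: "humanity", Candidate: "yhmuanit"
Method: check if candidate is substring of word+word
"humanityhumanity" contains "yhmuanit"? No
Is rotation = No


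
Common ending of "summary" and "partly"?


Word 1: "summary"
Word 2: "partly"
Comparing from end:
  Pos -1: 'y' == 'y'
  Pos -2: 'r' != 'l' (stop)
LCS = "y" (length 1)


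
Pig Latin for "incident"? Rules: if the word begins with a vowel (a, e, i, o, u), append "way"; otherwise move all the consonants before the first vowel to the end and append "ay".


Word: "incident"
Starts with vowel → add 'way'
Pig Latin = "incidentway"


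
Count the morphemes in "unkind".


Word: "unkind"
Morphemes: un- + kind
Each morpheme carries meaning
= 2 morphemes


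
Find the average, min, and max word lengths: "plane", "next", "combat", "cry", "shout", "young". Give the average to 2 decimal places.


Lengths: "plane"=5, "next"=4, "combat"=6, "cry"=3, "shout"=5, "young"=5
Sum = 28, Count = 6
Average = 28/6 = 4.67
= avg=4.67, min=3, max=6


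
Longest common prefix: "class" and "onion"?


Word 1: "class"
Word 2: "onion"
Comparing from start:
  Pos 0: 'c' != 'o' (stop)
LCP = "" (length 0)


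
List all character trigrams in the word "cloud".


Word: "cloud" (length 5)
Number of trigrams = 5 - 3 + 1 = 3
  Position 0: "clo"
  Position 1: "lou"
  Position 2: "oud"
Trigrams = "clo", "lou", "oud"


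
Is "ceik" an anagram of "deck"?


Word 1: "deck" → sorted: cdek
Word 2: "ceik" → sorted: ceik
Same letters? cdek != ceik
Anagram = No


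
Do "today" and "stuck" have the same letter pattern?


Pattern of "today": [0, 1, 2, 3, 4]
Pattern of "stuck": [0, 1, 2, 3, 4]
Patterns match
Same pattern = Yes


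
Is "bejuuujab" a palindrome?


Word: "bejuuujab"
Reversed: "bajuuujeb"
Forward == Backward? bejuuujab != bajuuujeb
Palindrome = No


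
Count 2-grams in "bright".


Word: "bright" (length 6)
Number of 2-grams = length - 2 + 1 = 6 - 2 + 1
= 5


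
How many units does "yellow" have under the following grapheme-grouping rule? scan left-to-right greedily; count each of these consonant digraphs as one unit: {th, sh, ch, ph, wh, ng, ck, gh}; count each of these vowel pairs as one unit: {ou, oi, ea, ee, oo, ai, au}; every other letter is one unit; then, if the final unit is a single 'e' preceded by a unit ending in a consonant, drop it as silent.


Word: "yellow" (6 letters)
Left-to-right scan:
  [1] 'y' (letter)
  [2] 'e' (letter)
  [3] 'l' (letter)
  [4] 'l' (letter)
  [5] 'o' (letter)
  [6] 'w' (letter)
Units from scan: 6
Sound units = 6 units


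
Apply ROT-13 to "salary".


Word: "salary"
Shift: 13
Each letter → (letter + shift) mod 26:
  's' (18) + 13 = 5 → 'f'
  'a' (0) + 13 = 13 → 'n'
  'l' (11) + 13 = 24 → 'y'
  'a' (0) + 13 = 13 → 'n'
  'r' (17) + 13 = 4 → 'e'
  'y' (24) + 13 = 11 → 'l'
Result = "fnynel"


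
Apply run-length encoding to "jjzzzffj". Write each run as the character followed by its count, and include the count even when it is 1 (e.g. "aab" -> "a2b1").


String: "jjzzzffj"
Scanning for consecutive runs:
  'j' x 2
  'z' x 3
  'f' x 2
  'j' x 1
RLE = "j2z3f2j1"


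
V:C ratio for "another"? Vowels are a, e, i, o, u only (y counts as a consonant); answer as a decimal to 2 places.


Word: "another"
Vowels (a,e,i,o,u): 3
Consonants: 4
Ratio = 3/4
= 0.75


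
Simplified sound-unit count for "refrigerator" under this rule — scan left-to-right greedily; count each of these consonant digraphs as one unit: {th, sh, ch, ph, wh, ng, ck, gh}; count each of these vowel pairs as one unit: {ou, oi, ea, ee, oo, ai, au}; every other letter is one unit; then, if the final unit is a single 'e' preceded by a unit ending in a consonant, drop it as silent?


Word: "refrigerator" (12 letters)
Left-to-right scan:
  (1) 'r' (letter)
  (2) 'e' (letter)
  (3) 'f' (letter)
  (4) 'r' (letter)
  (5) 'i' (letter)
  (6) 'g' (letter)
  (7) 'e' (letter)
  (8) 'r' (letter)
  (9) 'a' (letter)
  (10) 't' (letter)
  (11) 'o' (letter)
  (12) 'r' (letter)
Units from scan: 12
Sound units = 12 units


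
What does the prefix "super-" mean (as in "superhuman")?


Prefix: super-
Example: superhuman = super- + human
Meaning = above / beyond


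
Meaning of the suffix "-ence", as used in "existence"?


Suffix: -ence
Example: existence = exist + -ence
Meaning = state of


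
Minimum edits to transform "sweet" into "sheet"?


Word 1: "sweet" (length 5)
Word 2: "sheet" (length 5)
One optimal edit sequence (insert/delete/substitute each cost 1):
  1. keep 's'
  2. substitute 'w' -> 'h'  (+1)
  3. keep 'e'
  4. keep 'e'
  5. keep 't'
Total edit operations: 1
Edit distance = 1


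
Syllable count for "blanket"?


Word: "blanket"
Syllable breakdown: blan-ket
Counting: 2 parts
= 2 syllables


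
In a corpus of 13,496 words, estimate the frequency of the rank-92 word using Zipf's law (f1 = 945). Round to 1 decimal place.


Zipf's law: f(r) = f(1) / r
f(1) = 945
f(92) = 945 / 92
= 10.3 occurrences


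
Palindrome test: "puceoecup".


Word: "puceoecup"
Reversed: "puceoecup"
Forward == Backward? puceoecup == puceoecup
Palindrome = Yes


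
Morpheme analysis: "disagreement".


Word: "disagreement"
Morphemes: dis- + agree + -ment
Each morpheme carries meaning
= 3 morphemes


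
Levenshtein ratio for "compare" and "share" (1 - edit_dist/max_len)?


Word 1: "compare" (length 7)
Word 2: "share" (length 5)
One optimal edit sequence:
  1. delete 'c'  (+1)
  2. delete 'o'  (+1)
  3. substitute 'm' -> 's'  (+1)
  4. substitute 'p' -> 'h'  (+1)
  5. keep 'a'
  6. keep 'r'
  7. keep 'e'
Edit distance = 4
Max length = max(7, 5) = 7
Similarity = 1 - 4/7
= 0.4286


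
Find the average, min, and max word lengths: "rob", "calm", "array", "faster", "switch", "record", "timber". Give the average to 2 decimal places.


Lengths: "rob"=3, "calm"=4, "array"=5, "faster"=6, "switch"=6, "record"=6, "timber"=6
Sum = 36, Count = 7
Average = 36/7 = 5.14
= avg=5.14, min=3, max=6


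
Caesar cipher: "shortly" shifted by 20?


Word: "shortly"
Shift: 20
Each letter → (letter + shift) mod 26:
  's' (18) + 20 = 12 → 'm'
  'h' (7) + 20 = 1 → 'b'
  'o' (14) + 20 = 8 → 'i'
  'r' (17) + 20 = 11 → 'l'
  't' (19) + 20 = 13 → 'n'
  'l' (11) + 20 = 5 → 'f'
  'y' (24) + 20 = 18 → 's'
Result = "mbilnfs"


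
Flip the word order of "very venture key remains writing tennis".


Original: "very venture key remains writing tennis"
Words (1..n): very | venture | key | remains | writing | tennis
Reversed (n..1): tennis | writing | remains | key | venture | very
Result = "tennis writing remains key venture very"


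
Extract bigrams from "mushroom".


Word: "mushroom" (length 8)
Number of bigrams = 8 - 2 + 1 = 7
  Position 0: "mu"
  Position 1: "us"
  Position 2: "sh"
  Position 3: "hr"
  Position 4: "ro"
  Position 5: "oo"
  Position 6: "om"
Bigrams = "mu", "us", "sh", "hr", "ro", "oo", "om"


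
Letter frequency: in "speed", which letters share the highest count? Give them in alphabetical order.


Word: "speed"
Letter counts:
  'd': 1
  'e': 2
  'p': 1
  's': 1
Maximum count = 2
Most frequent = 'e' (2 times each)


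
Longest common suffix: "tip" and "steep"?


Word 1: "tip"
Word 2: "steep"
Comparing from end:
  Pos -1: 'p' == 'p'
  Pos -2: 'i' != 'e' (stop)
LCS = "p" (length 1)


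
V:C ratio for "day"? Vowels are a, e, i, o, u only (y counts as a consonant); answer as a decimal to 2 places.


Word: "day"
Vowels (a,e,i,o,u): 1
Consonants: 2
Ratio = 1/2
= 0.50


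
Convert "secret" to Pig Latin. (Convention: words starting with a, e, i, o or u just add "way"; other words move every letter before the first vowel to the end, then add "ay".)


Word: "secret"
Starts with consonant(s) → move to end, add 'ay'
Consonant cluster: "s"
Pig Latin = "ecretsay"


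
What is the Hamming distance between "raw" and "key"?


Comparing character by character (same length = 3):
  Pos 0: 'r' vs 'k' !=
  Pos 1: 'a' vs 'e' !=
  Pos 2: 'w' vs 'y' !=
Hamming distance = 3


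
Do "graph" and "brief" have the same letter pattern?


Pattern of "graph": [0, 1, 2, 3, 4]
Pattern of "brief": [0, 1, 2, 3, 4]
Patterns match
Same pattern = Yes


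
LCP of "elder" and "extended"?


Word 1: "elder"
Word 2: "extended"
Comparing from start:
  Pos 0: 'e' == 'e'
  Pos 1: 'l' != 'x' (stop)
LCP = "e" (length 1)


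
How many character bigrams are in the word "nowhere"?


Word: "nowhere" (length 7)
Number of 2-grams = length - 2 + 1 = 7 - 2 + 1
= 6


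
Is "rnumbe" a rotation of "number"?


Word: "number", Candidate: "rnumbe"
Method: check if candidate is substring of word+word
"numbernumber" contains "rnumbe"? Yes
Is rotation = Yes


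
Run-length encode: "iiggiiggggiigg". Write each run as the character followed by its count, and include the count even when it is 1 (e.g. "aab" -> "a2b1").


String: "iiggiiggggiigg"
Scanning for consecutive runs:
  'i' x 2
  'g' x 2
  'i' x 2
  'g' x 4
  'i' x 2
  'g' x 2
RLE = "i2g2i2g4i2g2"


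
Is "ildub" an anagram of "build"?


Word 1: "build" → sorted: bdilu
Word 2: "ildub" → sorted: bdilu
Same letters? bdilu == bdilu
Anagram = Yes


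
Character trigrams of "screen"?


Word: "screen" (length 6)
Number of trigrams = 6 - 3 + 1 = 4
  Position 0: "scr"
  Position 1: "cre"
  Position 2: "ree"
  Position 3: "een"
Trigrams = "scr", "cre", "ree", "een"


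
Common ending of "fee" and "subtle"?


Word 1: "fee"
Word 2: "subtle"
Comparing from end:
  Pos -1: 'e' == 'e'
  Pos -2: 'e' != 'l' (stop)
LCS = "e" (length 1)


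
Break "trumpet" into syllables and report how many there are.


Word: "trumpet"
Syllable breakdown: trum | pet
Counting: 2 parts
= 2 syllables


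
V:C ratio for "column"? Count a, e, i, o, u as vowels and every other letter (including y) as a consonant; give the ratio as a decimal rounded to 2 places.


Word: "column"
Vowels (a,e,i,o,u): 2
Consonants: 4
Ratio = 2/4
= 0.50


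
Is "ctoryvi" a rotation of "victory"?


Word: "victory", Candidate: "ctoryvi"
Method: check if candidate is substring of word+word
"victoryvictory" contains "ctoryvi"? Yes
Is rotation = Yes


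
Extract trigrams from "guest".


Word: "guest" (length 5)
Number of trigrams = 5 - 3 + 1 = 3
  Position 0: "gue"
  Position 1: "ues"
  Position 2: "est"
Trigrams = "gue", "ues", "est"


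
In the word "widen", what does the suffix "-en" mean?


Suffix: -en
Example: widen = wide + -en, with a spelling change
Meaning = to make / become


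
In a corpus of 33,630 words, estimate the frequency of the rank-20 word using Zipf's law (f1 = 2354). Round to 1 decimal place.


Zipf's law: f(r) = f(1) / r
f(1) = 2354
f(20) = 2354 / 20
= 117.7 occurrences


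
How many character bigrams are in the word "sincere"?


Word: "sincere" (length 7)
Number of 2-grams = length - 2 + 1 = 7 - 2 + 1
= 6


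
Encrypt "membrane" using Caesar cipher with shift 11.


Word: "membrane"
Shift: 11
Each letter → (letter + shift) mod 26:
  'm' (12) + 11 = 23 → 'x'
  'e' (4) + 11 = 15 → 'p'
  'm' (12) + 11 = 23 → 'x'
  'b' (1) + 11 = 12 → 'm'
  'r' (17) + 11 = 2 → 'c'
  'a' (0) + 11 = 11 → 'l'
  'n' (13) + 11 = 24 → 'y'
  'e' (4) + 11 = 15 → 'p'
Result = "xpxmclyp"


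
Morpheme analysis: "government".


Word: "government"
Morphemes: govern | -ment
Each morpheme carries meaning
= 2 morphemes


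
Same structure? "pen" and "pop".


Pattern of "pen": [0, 1, 2]
Pattern of "pop": [0, 1, 0]
Patterns do not match
Same pattern = No


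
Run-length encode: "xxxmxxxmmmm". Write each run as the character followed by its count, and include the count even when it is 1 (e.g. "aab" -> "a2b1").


String: "xxxmxxxmmmm"
Scanning for consecutive runs:
  'x' x 3
  'm' x 1
  'x' x 3
  'm' x 4
RLE = "x3m1x3m4"


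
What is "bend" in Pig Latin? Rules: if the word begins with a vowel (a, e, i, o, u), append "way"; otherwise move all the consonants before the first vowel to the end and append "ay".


Word: "bend"
Starts with consonant(s) → move to end, add 'ay'
Consonant cluster: "b"
Pig Latin = "endbay"


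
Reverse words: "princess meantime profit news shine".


Original: "princess meantime profit news shine"
Words (1..n): princess | meantime | profit | news | shine
Reversed (n..1): shine | news | profit | meantime | princess
Result = "shine news profit meantime princess"


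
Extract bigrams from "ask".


Word: "ask" (length 3)
Number of bigrams = 3 - 2 + 1 = 2
  Position 0: "as"
  Position 1: "sk"
Bigrams = "as", "sk"


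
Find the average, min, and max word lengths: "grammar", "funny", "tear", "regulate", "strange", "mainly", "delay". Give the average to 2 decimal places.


Lengths: "grammar"=7, "funny"=5, "tear"=4, "regulate"=8, "strange"=7, "mainly"=6, "delay"=5
Sum = 42, Count = 7
Average = 42/7 = 6.00
= avg=6.00, min=4, max=8


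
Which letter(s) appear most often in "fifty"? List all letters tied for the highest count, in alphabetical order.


Word: "fifty"
Letter counts:
  'f': 2
  'i': 1
  't': 1
  'y': 1
Maximum count = 2
Most frequent = 'f' (2 times each)


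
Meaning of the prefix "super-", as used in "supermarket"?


Prefix: super-
Example: supermarket = super- + market
Meaning = above / beyond


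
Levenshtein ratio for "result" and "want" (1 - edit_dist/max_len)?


Word 1: "result" (length 6)
Word 2: "want" (length 4)
One optimal edit sequence:
  1. delete 'r'  (+1)
  2. delete 'e'  (+1)
  3. substitute 's' -> 'w'  (+1)
  4. substitute 'u' -> 'a'  (+1)
  5. substitute 'l' -> 'n'  (+1)
  6. keep 't'
Edit distance = 5
Max length = max(6, 4) = 6
Similarity = 1 - 5/6
= 0.1667


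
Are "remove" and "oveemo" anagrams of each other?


Word 1: "remove" → sorted: eemorv
Word 2: "oveemo" → sorted: eemoov
Same letters? eemorv != eemoov
Anagram = No


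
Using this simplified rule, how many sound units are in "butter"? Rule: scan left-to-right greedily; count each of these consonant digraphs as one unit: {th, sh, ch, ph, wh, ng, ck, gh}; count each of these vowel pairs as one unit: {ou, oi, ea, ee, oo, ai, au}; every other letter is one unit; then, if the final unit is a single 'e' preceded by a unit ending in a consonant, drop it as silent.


Word: "butter" (6 letters)
Left-to-right scan:
  [1] 'b' (letter)
  [2] 'u' (letter)
  [3] 't' (letter)
  [4] 't' (letter)
  [5] 'e' (letter)
  [6] 'r' (letter)
Units from scan: 6
Sound units = 6 units


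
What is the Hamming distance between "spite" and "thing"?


Comparing character by character (same length = 5):
  Pos 0: 's' vs 't' !=
  Pos 1: 'p' vs 'h' !=
  Pos 2: 'i' vs 'i' =
  Pos 3: 't' vs 'n' !=
  Pos 4: 'e' vs 'g' !=
Hamming distance = 4


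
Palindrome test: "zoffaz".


Word: "zoffaz"
Reversed: "zaffoz"
Forward == Backward? zoffaz != zaffoz
Palindrome = No


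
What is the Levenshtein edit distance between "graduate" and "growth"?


Word 1: "graduate" (length 8)
Word 2: "growth" (length 6)
One optimal edit sequence (insert/delete/substitute each cost 1):
  1. keep 'g'
  2. keep 'r'
  3. delete 'a'  (+1)
  4. delete 'd'  (+1)
  5. substitute 'u' -> 'o'  (+1)
  6. substitute 'a' -> 'w'  (+1)
  7. keep 't'
  8. substitute 'e' -> 'h'  (+1)
Total edit operations: 5
Edit distance = 5


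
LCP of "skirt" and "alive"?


Word 1: "skirt"
Word 2: "alive"
Comparing from start:
  Pos 0: 's' != 'a' (stop)
LCP = "" (length 0)


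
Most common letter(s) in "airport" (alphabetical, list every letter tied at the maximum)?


Word: "airport"
Letter counts:
  'a': 1
  'i': 1
  'o': 1
  'p': 1
  'r': 2
  't': 1
Maximum count = 2
Most frequent = 'r' (2 times each)


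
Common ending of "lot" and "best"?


Word 1: "lot"
Word 2: "best"
Comparing from end:
  Pos -1: 't' == 't'
  Pos -2: 'o' != 's' (stop)
LCS = "t" (length 1)


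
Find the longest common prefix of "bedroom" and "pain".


Word 1: "bedroom"
Word 2: "pain"
Comparing from start:
  Pos 0: 'b' != 'p' (stop)
LCP = "" (length 0)


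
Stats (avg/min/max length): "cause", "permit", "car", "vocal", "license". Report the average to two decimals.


Lengths: "cause"=5, "permit"=6, "car"=3, "vocal"=5, "license"=7
Sum = 26, Count = 5
Average = 26/5 = 5.20
= avg=5.20, min=3, max=7


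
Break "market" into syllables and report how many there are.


Word: "market"
Syllable breakdown: mar-ket
Counting: 2 parts
= 2 syllables


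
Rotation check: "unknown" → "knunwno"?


Word: "unknown", Candidate: "knunwno"
Method: check if candidate is substring of word+word
"unknownunknown" contains "knunwno"? No
Is rotation = No


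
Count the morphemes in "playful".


Word: "playful"
Morphemes: play / -ful
Each morpheme carries meaning
= 2 morphemes


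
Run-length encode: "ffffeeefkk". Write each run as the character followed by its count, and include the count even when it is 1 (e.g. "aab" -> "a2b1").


String: "ffffeeefkk"
Scanning for consecutive runs:
  'f' x 4
  'e' x 3
  'f' x 1
  'k' x 2
RLE = "f4e3f1k2"


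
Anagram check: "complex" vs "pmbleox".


Word 1: "complex" → sorted: celmopx
Word 2: "pmbleox" → sorted: belmopx
Same letters? celmopx != belmopx
Anagram = No


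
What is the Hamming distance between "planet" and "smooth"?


Comparing character by character (same length = 6):
  Pos 0: 'p' vs 's' !=
  Pos 1: 'l' vs 'm' !=
  Pos 2: 'a' vs 'o' !=
  Pos 3: 'n' vs 'o' !=
  Pos 4: 'e' vs 't' !=
  Pos 5: 't' vs 'h' !=
Hamming distance = 6


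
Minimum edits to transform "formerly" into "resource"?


Word 1: "formerly" (length 8)
Word 2: "resource" (length 8)
One optimal edit sequence (insert/delete/substitute each cost 1):
  1. substitute 'f' -> 'r'  (+1)
  2. substitute 'o' -> 'e'  (+1)
  3. substitute 'r' -> 's'  (+1)
  4. substitute 'm' -> 'o'  (+1)
  5. substitute 'e' -> 'u'  (+1)
  6. keep 'r'
  7. substitute 'l' -> 'c'  (+1)
  8. substitute 'y' -> 'e'  (+1)
Total edit operations: 7
Edit distance = 7


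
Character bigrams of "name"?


Word: "name" (length 4)
Number of bigrams = 4 - 2 + 1 = 3
  Position 0: "na"
  Position 1: "am"
  Position 2: "me"
Bigrams = "na", "am", "me"


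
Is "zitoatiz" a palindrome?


Word: "zitoatiz"
Reversed: "zitaotiz"
Forward == Backward? zitoatiz != zitaotiz
Palindrome = No


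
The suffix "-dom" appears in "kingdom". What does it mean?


Suffix: -dom
Example: kingdom = king + -dom
Meaning = state / realm


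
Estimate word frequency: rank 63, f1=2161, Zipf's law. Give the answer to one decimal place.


Zipf's law: f(r) = f(1) / r
f(1) = 2161
f(63) = 2161 / 63
= 34.3 occurrences


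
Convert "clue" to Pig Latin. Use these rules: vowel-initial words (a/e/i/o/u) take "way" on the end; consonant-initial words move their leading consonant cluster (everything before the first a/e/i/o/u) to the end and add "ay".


Word: "clue"
Starts with consonant(s) → move to end, add 'ay'
Consonant cluster: "cl"
Pig Latin = "ueclay"


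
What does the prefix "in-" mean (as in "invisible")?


Prefix: in-
Example: invisible (in- + visible)
Meaning = not / into


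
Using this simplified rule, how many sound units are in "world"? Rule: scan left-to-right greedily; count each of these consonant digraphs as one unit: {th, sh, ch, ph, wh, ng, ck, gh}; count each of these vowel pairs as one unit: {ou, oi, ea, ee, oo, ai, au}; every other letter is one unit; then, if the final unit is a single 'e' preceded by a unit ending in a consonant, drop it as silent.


Word: "world" (5 letters)
Left-to-right scan:
  (1) 'w' (letter)
  (2) 'o' (letter)
  (3) 'r' (letter)
  (4) 'l' (letter)
  (5) 'd' (letter)
Units from scan: 5
Sound units = 5 units


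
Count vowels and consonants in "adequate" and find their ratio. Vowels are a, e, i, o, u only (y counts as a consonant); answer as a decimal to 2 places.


Word: "adequate"
Vowels (a,e,i,o,u): 5
Consonants: 3
Ratio = 5/3
= 1.67


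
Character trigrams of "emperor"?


Word: "emperor" (length 7)
Number of trigrams = 7 - 3 + 1 = 5
  Position 0: "emp"
  Position 1: "mpe"
  Position 2: "per"
  Position 3: "ero"
  Position 4: "ror"
Trigrams = "emp", "mpe", "per", "ero", "ror"


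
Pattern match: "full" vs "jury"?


Pattern of "full": [0, 1, 2, 2]
Pattern of "jury": [0, 1, 2, 3]
Patterns do not match
Same pattern = No


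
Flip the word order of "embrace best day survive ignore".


Original: "embrace best day survive ignore"
Words (1..n): embrace | best | day | survive | ignore
Reversed (n..1): ignore | survive | day | best | embrace
Result = "ignore survive day best embrace"


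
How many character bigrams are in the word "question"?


Word: "question" (length 8)
Number of 2-grams = length - 2 + 1 = 8 - 2 + 1
= 7


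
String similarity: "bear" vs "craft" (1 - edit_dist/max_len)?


Word 1: "bear" (length 4)
Word 2: "craft" (length 5)
One optimal edit sequence:
  1. substitute 'b' -> 'c'  (+1)
  2. substitute 'e' -> 'r'  (+1)
  3. keep 'a'
  4. insert 'f'  (+1)
  5. substitute 'r' -> 't'  (+1)
Edit distance = 4
Max length = max(4, 5) = 5
Similarity = 1 - 4/5
= 0.2000


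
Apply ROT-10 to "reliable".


Word: "reliable"
Shift: 10
Each letter → (letter + shift) mod 26:
  'r' (17) + 10 = 1 → 'b'
  'e' (4) + 10 = 14 → 'o'
  'l' (11) + 10 = 21 → 'v'
  'i' (8) + 10 = 18 → 's'
  'a' (0) + 10 = 10 → 'k'
  'b' (1) + 10 = 11 → 'l'
  'l' (11) + 10 = 21 → 'v'
  'e' (4) + 10 = 14 → 'o'
Result = "bovsklvo"


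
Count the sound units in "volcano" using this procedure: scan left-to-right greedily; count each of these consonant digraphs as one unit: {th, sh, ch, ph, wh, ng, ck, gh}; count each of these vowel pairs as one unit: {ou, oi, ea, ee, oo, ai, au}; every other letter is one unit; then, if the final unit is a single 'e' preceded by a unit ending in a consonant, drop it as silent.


Word: "volcano" (7 letters)
Left-to-right scan:
  1. 'v' (letter)
  2. 'o' (letter)
  3. 'l' (letter)
  4. 'c' (letter)
  5. 'a' (letter)
  6. 'n' (letter)
  7. 'o' (letter)
Units from scan: 7
Sound units = 7 units


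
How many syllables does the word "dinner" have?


Word: "dinner"
Syllable breakdown: din-ner
Counting: 2 parts
= 2 syllables


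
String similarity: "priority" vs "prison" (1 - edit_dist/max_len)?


Word 1: "priority" (length 8)
Word 2: "prison" (length 6)
One optimal edit sequence:
  1. keep 'p'
  2. keep 'r'
  3. keep 'i'
  4. delete 'o'  (+1)
  5. delete 'r'  (+1)
  6. substitute 'i' -> 's'  (+1)
  7. substitute 't' -> 'o'  (+1)
  8. substitute 'y' -> 'n'  (+1)
Edit distance = 5
Max length = max(8, 6) = 8
Similarity = 1 - 5/8
= 0.3750


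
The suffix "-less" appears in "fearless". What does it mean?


Suffix: -less
Example: fearless (fear + -less)
Meaning = without


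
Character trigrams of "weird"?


Word: "weird" (length 5)
Number of trigrams = 5 - 3 + 1 = 3
  Position 0: "wei"
  Position 1: "eir"
  Position 2: "ird"
Trigrams = "wei", "eir", "ird"


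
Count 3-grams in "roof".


Word: "roof" (length 4)
Number of 3-grams = length - 3 + 1 = 4 - 3 + 1
= 2


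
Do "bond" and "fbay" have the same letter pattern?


Pattern of "bond": [0, 1, 2, 3]
Pattern of "fbay": [0, 1, 2, 3]
Patterns match
Same pattern = Yes


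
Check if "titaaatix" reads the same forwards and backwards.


Word: "titaaatix"
Reversed: "xitaaatit"
Forward == Backward? titaaatix != xitaaatit
Palindrome = No


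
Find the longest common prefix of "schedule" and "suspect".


Word 1: "schedule"
Word 2: "suspect"
Comparing from start:
  Pos 0: 's' == 's'
  Pos 1: 'c' != 'u' (stop)
LCP = "s" (length 1)


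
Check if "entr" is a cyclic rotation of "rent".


Word: "rent", Candidate: "entr"
Method: check if candidate is substring of word+word
"rentrent" contains "entr"? Yes
Is rotation = Yes


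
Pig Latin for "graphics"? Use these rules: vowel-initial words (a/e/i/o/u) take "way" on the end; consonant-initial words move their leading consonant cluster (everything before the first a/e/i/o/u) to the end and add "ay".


Word: "graphics"
Starts with consonant(s) → move to end, add 'ay'
Consonant cluster: "gr"
Pig Latin = "aphicsgray"


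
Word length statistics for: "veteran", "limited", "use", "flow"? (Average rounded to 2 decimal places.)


Lengths: "veteran"=7, "limited"=7, "use"=3, "flow"=4
Sum = 21, Count = 4
Average = 21/4 = 5.25
= avg=5.25, min=3, max=7


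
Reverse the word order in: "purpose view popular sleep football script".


Original: "purpose view popular sleep football script"
Words (1..n): purpose | view | popular | sleep | football | script
Reversed (n..1): script | football | sleep | popular | view | purpose
Result = "script football sleep popular view purpose"


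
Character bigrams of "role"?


Word: "role" (length 4)
Number of bigrams = 4 - 2 + 1 = 3
  Position 0: "ro"
  Position 1: "ol"
  Position 2: "le"
Bigrams = "ro", "ol", "le"


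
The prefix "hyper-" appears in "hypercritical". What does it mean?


Prefix: hyper-
As in: hypercritical -> hyper- + critical
Meaning = over / excessive


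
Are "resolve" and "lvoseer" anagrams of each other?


Word 1: "resolve" → sorted: eelorsv
Word 2: "lvoseer" → sorted: eelorsv
Same letters? eelorsv == eelorsv
Anagram = Yes


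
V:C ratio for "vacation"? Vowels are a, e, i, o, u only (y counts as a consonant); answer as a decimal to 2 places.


Word: "vacation"
Vowels (a,e,i,o,u): 4
Consonants: 4
Ratio = 4/4
= 1.00


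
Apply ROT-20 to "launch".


Word: "launch"
Shift: 20
Each letter → (letter + shift) mod 26:
  'l' (11) + 20 = 5 → 'f'
  'a' (0) + 20 = 20 → 'u'
  'u' (20) + 20 = 14 → 'o'
  'n' (13) + 20 = 7 → 'h'
  'c' (2) + 20 = 22 → 'w'
  'h' (7) + 20 = 1 → 'b'
Result = "fuohwb"


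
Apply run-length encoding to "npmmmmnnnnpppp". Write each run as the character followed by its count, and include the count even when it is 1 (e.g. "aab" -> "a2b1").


String: "npmmmmnnnnpppp"
Scanning for consecutive runs:
  'n' x 1
  'p' x 1
  'm' x 4
  'n' x 4
  'p' x 4
RLE = "n1p1m4n4p4"


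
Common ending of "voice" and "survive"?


Word 1: "voice"
Word 2: "survive"
Comparing from end:
  Pos -1: 'e' == 'e'
  Pos -2: 'c' != 'v' (stop)
LCS = "e" (length 1)


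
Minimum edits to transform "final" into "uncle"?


Word 1: "final" (length 5)
Word 2: "uncle" (length 5)
One optimal edit sequence (insert/delete/substitute each cost 1):
  1. delete 'f'  (+1)
  2. substitute 'i' -> 'u'  (+1)
  3. keep 'n'
  4. substitute 'a' -> 'c'  (+1)
  5. keep 'l'
  6. insert 'e'  (+1)
Total edit operations: 4
Edit distance = 4


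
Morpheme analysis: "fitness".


Word: "fitness"
Morphemes: fit | -ness
Each morpheme carries meaning
= 2 morphemes


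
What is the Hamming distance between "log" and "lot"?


Comparing character by character (same length = 3):
  Pos 0: 'l' vs 'l' =
  Pos 1: 'o' vs 'o' =
  Pos 2: 'g' vs 't' !=
Hamming distance = 1


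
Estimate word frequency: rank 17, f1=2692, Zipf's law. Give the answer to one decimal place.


Zipf's law: f(r) = f(1) / r
f(1) = 2692
f(17) = 2692 / 17
= 158.4 occurrences


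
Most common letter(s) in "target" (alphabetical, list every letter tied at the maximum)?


Word: "target"
Letter counts:
  'a': 1
  'e': 1
  'g': 1
  'r': 1
  't': 2
Maximum count = 2
Most frequent = 't' (2 times each)


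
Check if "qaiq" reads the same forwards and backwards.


Word: "qaiq"
Reversed: "qiaq"
Forward == Backward? qaiq != qiaq
Palindrome = No


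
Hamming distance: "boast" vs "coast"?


Comparing character by character (same length = 5):
  Pos 0: 'b' vs 'c' !=
  Pos 1: 'o' vs 'o' =
  Pos 2: 'a' vs 'a' =
  Pos 3: 's' vs 's' =
  Pos 4: 't' vs 't' =
Hamming distance = 1


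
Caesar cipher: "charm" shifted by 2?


Word: "charm"
Shift: 2
Each letter → (letter + shift) mod 26:
  'c' (2) + 2 = 4 → 'e'
  'h' (7) + 2 = 9 → 'j'
  'a' (0) + 2 = 2 → 'c'
  'r' (17) + 2 = 19 → 't'
  'm' (12) + 2 = 14 → 'o'
Result = "ejcto"


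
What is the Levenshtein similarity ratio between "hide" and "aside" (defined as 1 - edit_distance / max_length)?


Word 1: "hide" (length 4)
Word 2: "aside" (length 5)
One optimal edit sequence:
  1. insert 'a'  (+1)
  2. substitute 'h' -> 's'  (+1)
  3. keep 'i'
  4. keep 'd'
  5. keep 'e'
Edit distance = 2
Max length = max(4, 5) = 5
Similarity = 1 - 2/5
= 0.6000


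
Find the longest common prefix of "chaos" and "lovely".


Word 1: "chaos"
Word 2: "lovely"
Comparing from start:
  Pos 0: 'c' != 'l' (stop)
LCP = "" (length 0)


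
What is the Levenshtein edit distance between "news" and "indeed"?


Word 1: "news" (length 4)
Word 2: "indeed" (length 6)
One optimal edit sequence (insert/delete/substitute each cost 1):
  1. insert 'i'  (+1)
  2. keep 'n'
  3. insert 'd'  (+1)
  4. keep 'e'
  5. substitute 'w' -> 'e'  (+1)
  6. substitute 's' -> 'd'  (+1)
Total edit operations: 4
Edit distance = 4


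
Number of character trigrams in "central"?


Word: "central" (length 7)
Number of 3-grams = length - 3 + 1 = 7 - 3 + 1
= 5


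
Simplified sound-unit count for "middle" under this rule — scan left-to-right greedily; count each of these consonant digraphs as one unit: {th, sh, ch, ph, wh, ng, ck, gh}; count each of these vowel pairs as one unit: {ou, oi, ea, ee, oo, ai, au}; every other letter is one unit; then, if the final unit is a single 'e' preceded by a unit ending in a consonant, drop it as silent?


Word: "middle" (6 letters)
Left-to-right scan:
  1. 'm' (letter)
  2. 'i' (letter)
  3. 'd' (letter)
  4. 'd' (letter)
  5. 'l' (letter)
  6. 'e' (letter)
Units from scan: 6
Final unit is 'e' after a consonant -> drop as silent (-1)
Sound units = 5 units


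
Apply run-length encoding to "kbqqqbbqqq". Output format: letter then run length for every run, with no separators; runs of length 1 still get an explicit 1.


String: "kbqqqbbqqq"
Scanning for consecutive runs:
  'k' x 1
  'b' x 1
  'q' x 3
  'b' x 2
  'q' x 3
RLE = "k1b1q3b2q3"


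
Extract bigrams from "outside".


Word: "outside" (length 7)
Number of bigrams = 7 - 2 + 1 = 6
  Position 0: "ou"
  Position 1: "ut"
  Position 2: "ts"
  Position 3: "si"
  Position 4: "id"
  Position 5: "de"
Bigrams = "ou", "ut", "ts", "si", "id", "de"


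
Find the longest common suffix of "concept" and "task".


Word 1: "concept"
Word 2: "task"
Comparing from end:
  Pos -1: 't' != 'k' (stop)
LCS = "" (length 0)


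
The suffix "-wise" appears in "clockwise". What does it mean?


Suffix: -wise
As in: clockwise -> clock + -wise
Meaning = in the manner of


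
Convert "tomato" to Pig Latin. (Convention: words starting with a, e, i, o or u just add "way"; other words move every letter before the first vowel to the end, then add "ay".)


Word: "tomato"
Starts with consonant(s) → move to end, add 'ay'
Consonant cluster: "t"
Pig Latin = "omatotay"


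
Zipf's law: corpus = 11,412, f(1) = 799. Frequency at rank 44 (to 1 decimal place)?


Zipf's law: f(r) = f(1) / r
f(1) = 799
f(44) = 799 / 44
= 18.2 occurrences


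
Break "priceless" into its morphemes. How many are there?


Word: "priceless"
Morphemes: price + -less
Each morpheme carries meaning
= 2 morphemes


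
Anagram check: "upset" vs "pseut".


Word 1: "upset" → sorted: epstu
Word 2: "pseut" → sorted: epstu
Same letters? epstu == epstu
Anagram = Yes


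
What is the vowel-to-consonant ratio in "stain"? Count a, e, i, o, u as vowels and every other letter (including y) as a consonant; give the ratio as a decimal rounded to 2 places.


Word: "stain"
Vowels (a,e,i,o,u): 2
Consonants: 3
Ratio = 2/3
= 0.67


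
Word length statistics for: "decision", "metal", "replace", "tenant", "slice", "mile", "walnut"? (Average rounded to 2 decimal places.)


Lengths: "decision"=8, "metal"=5, "replace"=7, "tenant"=6, "slice"=5, "mile"=4, "walnut"=6
Sum = 41, Count = 7
Average = 41/7 = 5.86
= avg=5.86, min=4, max=8


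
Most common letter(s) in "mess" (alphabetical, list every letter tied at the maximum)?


Word: "mess"
Letter counts:
  'e': 1
  'm': 1
  's': 2
Maximum count = 2
Most frequent = 's' (2 times each)


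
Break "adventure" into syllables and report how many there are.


Word: "adventure"
Syllable breakdown: ad / ven / ture
Counting: 3 parts
= 3 syllables


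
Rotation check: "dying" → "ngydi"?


Word: "dying", Candidate: "ngydi"
Method: check if candidate is substring of word+word
"dyingdying" contains "ngydi"? No
Is rotation = No


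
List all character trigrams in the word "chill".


Word: "chill" (length 5)
Number of trigrams = 5 - 3 + 1 = 3
  Position 0: "chi"
  Position 1: "hil"
  Position 2: "ill"
Trigrams = "chi", "hil", "ill"


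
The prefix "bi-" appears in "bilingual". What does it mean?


Prefix: bi-
Example: bilingual (bi- + lingual)
Meaning = two


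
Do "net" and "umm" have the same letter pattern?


Pattern of "net": [0, 1, 2]
Pattern of "umm": [0, 1, 1]
Patterns do not match
Same pattern = No


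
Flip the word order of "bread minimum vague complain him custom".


Original: "bread minimum vague complain him custom"
Words (1..n): bread | minimum | vague | complain | him | custom
Reversed (n..1): custom | him | complain | vague | minimum | bread
Result = "custom him complain vague minimum bread"
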